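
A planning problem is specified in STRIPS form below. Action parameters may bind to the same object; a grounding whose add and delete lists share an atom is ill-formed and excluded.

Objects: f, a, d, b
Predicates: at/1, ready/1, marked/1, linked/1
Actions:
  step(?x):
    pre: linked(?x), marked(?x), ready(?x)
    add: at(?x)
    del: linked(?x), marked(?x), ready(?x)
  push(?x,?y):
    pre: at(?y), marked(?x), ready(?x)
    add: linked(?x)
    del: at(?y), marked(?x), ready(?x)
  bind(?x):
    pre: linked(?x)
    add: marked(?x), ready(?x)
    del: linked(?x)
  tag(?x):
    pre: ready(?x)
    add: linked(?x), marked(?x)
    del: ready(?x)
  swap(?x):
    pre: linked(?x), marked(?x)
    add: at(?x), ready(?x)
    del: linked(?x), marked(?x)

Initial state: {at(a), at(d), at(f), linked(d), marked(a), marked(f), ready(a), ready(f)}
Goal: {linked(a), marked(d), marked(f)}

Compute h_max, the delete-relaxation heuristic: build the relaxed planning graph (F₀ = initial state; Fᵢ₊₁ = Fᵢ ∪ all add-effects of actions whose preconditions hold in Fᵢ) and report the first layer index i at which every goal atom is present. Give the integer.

F0 = init (8 atoms)
F1 = F0 ∪ {linked(a), linked(f), marked(d), ready(d)}  (12 atoms)
goal ⊆ F1  ⇒  h_max = 1

1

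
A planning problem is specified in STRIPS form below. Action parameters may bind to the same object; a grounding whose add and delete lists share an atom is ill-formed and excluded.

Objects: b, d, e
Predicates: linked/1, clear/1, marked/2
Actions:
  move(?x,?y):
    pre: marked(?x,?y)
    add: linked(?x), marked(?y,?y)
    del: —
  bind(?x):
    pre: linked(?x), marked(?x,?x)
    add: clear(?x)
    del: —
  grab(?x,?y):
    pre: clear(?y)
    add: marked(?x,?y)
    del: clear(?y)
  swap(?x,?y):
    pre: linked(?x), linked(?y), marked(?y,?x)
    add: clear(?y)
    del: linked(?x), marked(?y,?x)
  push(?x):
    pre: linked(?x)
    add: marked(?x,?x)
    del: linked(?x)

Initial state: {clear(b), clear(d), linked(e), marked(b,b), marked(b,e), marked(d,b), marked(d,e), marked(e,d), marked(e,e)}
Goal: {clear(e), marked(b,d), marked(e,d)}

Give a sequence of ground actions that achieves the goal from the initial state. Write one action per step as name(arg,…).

1. bind(e)  →  {clear(b), clear(d), clear(e), linked(e), marked(b,b), marked(b,e), marked(d,b), marked(d,e), marked(e,d), marked(e,e)}
2. grab(b,d)  →  {clear(b), clear(e), linked(e), marked(b,b), marked(b,d), marked(b,e), marked(d,b), marked(d,e), marked(e,d), marked(e,e)}

bind(e); grab(b,d)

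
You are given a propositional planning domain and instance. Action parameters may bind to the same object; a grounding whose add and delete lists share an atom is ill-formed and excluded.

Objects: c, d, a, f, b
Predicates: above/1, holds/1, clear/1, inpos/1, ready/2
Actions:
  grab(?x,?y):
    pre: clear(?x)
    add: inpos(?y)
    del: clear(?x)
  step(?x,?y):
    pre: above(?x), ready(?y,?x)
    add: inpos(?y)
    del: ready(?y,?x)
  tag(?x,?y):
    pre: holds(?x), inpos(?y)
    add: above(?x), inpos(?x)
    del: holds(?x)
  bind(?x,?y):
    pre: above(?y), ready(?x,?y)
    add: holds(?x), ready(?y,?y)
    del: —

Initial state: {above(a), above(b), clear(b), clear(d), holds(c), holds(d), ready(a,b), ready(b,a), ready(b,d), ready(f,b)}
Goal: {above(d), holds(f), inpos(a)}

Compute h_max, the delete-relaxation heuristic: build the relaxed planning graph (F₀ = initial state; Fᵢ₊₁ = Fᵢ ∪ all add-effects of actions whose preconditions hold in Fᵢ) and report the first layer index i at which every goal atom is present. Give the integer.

2

F0 = init (10 atoms)
F1 = F0 ∪ {holds(a), holds(b), holds(f), inpos(a), inpos(b), inpos(c), inpos(d), inpos(f), ready(a,a), ready(b,b)}  (20 atoms)
F2 = F1 ∪ {above(c), above(d), above(f)}  (23 atoms)
goal ⊆ F2  ⇒  h_max = 2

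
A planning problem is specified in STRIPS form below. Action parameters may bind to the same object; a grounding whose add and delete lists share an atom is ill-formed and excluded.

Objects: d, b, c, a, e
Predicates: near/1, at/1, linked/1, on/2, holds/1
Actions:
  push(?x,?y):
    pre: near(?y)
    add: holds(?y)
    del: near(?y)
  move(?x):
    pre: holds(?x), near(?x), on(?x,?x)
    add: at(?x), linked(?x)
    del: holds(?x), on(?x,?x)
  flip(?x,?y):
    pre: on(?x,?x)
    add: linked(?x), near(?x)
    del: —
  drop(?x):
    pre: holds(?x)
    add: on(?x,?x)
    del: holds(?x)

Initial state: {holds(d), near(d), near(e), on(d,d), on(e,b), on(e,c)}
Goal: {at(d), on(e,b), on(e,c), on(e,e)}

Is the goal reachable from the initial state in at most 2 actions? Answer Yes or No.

No

1. push(d,e)  →  {holds(d), holds(e), near(d), on(d,d), on(e,b), on(e,c)}
2. move(d)  →  {at(d), holds(e), linked(d), near(d), on(e,b), on(e,c)}
3. drop(e)  →  {at(d), linked(d), near(d), on(e,b), on(e,c), on(e,e)}
optimal plan length = 3; 3 > 2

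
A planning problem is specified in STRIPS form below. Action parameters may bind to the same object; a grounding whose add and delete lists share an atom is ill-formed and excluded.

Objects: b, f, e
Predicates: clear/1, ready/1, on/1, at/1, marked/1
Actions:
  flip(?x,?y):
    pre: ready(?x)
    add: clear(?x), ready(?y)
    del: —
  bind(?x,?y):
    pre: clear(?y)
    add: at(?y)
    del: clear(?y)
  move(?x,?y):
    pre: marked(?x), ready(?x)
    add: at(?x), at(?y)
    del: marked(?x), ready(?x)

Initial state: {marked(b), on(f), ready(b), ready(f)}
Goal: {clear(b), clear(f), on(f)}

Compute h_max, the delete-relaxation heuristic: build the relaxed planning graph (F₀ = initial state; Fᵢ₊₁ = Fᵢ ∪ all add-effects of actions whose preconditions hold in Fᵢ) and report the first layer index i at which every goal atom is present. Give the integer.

1

F0 = init (4 atoms)
F1 = F0 ∪ {at(b), at(e), at(f), clear(b), clear(f), ready(e)}  (10 atoms)
goal ⊆ F1  ⇒  h_max = 1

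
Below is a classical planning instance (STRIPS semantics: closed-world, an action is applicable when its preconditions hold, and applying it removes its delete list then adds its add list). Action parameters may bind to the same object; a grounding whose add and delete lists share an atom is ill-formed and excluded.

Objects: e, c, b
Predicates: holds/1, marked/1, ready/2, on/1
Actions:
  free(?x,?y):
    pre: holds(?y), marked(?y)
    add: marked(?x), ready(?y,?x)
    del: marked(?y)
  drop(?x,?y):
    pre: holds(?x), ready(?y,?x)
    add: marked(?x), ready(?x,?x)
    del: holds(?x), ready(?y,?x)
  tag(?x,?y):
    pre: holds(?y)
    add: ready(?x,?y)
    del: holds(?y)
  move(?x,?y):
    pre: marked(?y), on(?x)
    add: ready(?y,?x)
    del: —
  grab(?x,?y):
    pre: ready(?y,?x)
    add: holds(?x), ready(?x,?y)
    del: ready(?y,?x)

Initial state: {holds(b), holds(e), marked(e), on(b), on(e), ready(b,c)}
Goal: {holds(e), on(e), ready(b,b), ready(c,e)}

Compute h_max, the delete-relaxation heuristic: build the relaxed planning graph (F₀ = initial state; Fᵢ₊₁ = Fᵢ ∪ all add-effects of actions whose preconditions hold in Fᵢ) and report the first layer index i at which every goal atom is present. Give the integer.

1

F0 = init (6 atoms)
F1 = F0 ∪ {holds(c), marked(b), marked(c), ready(b,b), ready(b,e), ready(c,b), ready(c,e), ready(e,b), ready(e,c), ready(e,e)}  (16 atoms)
goal ⊆ F1  ⇒  h_max = 1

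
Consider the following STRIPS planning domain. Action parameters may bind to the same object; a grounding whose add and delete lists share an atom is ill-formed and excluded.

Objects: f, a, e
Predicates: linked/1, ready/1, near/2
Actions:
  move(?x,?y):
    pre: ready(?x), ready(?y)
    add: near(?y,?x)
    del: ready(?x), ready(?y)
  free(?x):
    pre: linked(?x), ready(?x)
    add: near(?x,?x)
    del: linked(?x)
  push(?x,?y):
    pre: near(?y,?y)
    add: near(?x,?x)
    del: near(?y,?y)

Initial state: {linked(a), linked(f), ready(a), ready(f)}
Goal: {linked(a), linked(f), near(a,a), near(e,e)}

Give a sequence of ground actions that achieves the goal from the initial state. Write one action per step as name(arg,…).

1. move(f,f)  →  {linked(a), linked(f), near(f,f), ready(a)}
2. move(a,a)  →  {linked(a), linked(f), near(a,a), near(f,f)}
3. push(e,f)  →  {linked(a), linked(f), near(a,a), near(e,e)}

move(f,f); move(a,a); push(e,f)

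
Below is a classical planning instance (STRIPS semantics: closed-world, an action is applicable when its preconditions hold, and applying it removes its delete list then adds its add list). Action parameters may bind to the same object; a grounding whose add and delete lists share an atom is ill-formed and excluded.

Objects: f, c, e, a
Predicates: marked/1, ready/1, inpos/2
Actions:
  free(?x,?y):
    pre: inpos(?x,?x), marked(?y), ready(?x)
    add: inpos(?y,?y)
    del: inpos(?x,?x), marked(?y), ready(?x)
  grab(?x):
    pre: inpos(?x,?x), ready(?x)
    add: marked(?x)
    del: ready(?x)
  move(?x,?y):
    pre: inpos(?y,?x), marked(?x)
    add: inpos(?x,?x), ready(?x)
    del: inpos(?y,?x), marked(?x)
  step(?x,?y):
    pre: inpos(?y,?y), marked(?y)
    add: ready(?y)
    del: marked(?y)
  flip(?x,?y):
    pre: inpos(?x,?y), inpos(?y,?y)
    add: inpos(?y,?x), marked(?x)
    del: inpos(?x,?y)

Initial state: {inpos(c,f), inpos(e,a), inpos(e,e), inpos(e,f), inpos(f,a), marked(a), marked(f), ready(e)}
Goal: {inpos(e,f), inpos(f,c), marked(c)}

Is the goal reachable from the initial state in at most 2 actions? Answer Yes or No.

Yes

1. free(e,f)  →  {inpos(c,f), inpos(e,a), inpos(e,f), inpos(f,a), inpos(f,f), marked(a)}
2. flip(c,f)  →  {inpos(e,a), inpos(e,f), inpos(f,a), inpos(f,c), inpos(f,f), marked(a), marked(c)}
optimal plan length = 2; 2 ≤ 2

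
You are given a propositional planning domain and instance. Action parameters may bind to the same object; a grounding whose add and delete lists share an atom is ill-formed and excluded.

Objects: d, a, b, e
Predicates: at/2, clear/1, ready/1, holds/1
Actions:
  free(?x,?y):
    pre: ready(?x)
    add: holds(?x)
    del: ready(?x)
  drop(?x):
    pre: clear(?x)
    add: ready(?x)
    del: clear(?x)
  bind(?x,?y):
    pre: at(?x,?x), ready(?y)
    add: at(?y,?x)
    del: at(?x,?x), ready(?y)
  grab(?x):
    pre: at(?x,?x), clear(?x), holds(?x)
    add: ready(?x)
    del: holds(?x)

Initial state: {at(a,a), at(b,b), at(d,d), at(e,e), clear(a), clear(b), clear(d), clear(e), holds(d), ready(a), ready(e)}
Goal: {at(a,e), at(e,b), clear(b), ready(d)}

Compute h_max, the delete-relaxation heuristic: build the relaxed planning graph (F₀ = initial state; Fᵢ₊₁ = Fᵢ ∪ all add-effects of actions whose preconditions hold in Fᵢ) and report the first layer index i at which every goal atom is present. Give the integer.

1

F0 = init (11 atoms)
F1 = F0 ∪ {at(a,b), at(a,d), at(a,e), at(e,a), at(e,b), at(e,d), holds(a), holds(e), ready(b), ready(d)}  (21 atoms)
goal ⊆ F1  ⇒  h_max = 1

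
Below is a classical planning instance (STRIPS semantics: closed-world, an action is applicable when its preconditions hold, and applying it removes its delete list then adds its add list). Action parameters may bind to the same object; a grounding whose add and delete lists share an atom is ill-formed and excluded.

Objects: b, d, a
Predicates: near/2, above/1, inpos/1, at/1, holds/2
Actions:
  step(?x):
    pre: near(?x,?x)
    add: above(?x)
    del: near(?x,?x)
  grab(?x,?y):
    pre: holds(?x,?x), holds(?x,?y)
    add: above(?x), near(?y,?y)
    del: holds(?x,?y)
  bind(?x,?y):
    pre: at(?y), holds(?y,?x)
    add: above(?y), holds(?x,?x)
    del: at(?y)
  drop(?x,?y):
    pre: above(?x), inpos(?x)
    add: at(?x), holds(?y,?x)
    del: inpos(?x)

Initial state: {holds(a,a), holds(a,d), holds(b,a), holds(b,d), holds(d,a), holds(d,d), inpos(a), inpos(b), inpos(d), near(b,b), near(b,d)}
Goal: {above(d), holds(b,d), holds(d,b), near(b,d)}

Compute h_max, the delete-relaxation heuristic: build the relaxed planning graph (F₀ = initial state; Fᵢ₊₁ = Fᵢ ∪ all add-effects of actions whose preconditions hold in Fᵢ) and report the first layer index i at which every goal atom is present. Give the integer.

F0 = init (11 atoms)
F1 = F0 ∪ {above(a), above(b), above(d), near(a,a), near(d,d)}  (16 atoms)
F2 = F1 ∪ {at(a), at(b), at(d), holds(a,b), holds(b,b), holds(d,b)}  (22 atoms)
goal ⊆ F2  ⇒  h_max = 2

2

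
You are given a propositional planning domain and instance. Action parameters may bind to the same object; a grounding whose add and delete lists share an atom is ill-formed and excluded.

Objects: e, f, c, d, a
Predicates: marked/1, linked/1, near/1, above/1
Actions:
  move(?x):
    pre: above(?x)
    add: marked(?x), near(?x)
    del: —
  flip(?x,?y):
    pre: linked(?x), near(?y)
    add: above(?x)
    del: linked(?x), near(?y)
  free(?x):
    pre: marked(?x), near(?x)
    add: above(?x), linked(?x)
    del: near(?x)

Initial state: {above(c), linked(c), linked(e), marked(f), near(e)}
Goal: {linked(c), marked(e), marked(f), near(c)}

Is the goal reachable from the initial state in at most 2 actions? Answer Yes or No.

No

1. move(c)  →  {above(c), linked(c), linked(e), marked(c), marked(f), near(c), near(e)}
2. flip(e,e)  →  {above(c), above(e), linked(c), marked(c), marked(f), near(c)}
3. move(e)  →  {above(c), above(e), linked(c), marked(c), marked(e), marked(f), near(c), near(e)}
optimal plan length = 3; 3 > 2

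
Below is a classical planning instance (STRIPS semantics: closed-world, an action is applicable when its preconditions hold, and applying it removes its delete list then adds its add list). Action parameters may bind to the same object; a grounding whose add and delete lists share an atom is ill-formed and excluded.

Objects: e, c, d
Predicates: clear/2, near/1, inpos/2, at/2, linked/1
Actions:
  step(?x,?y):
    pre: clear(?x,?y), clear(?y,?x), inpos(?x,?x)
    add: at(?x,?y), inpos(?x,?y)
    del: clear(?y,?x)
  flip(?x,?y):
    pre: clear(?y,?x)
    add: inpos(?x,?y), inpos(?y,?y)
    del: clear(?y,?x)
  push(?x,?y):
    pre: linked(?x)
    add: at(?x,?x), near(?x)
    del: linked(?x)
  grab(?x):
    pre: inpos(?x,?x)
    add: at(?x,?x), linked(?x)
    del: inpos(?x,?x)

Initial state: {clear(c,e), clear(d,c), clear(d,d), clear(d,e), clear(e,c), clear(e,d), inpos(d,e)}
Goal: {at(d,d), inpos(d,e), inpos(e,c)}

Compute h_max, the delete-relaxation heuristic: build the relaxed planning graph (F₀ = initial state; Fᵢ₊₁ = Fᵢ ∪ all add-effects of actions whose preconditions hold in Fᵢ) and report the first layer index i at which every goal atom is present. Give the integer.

F0 = init (7 atoms)
F1 = F0 ∪ {inpos(c,c), inpos(c,d), inpos(c,e), inpos(d,d), inpos(e,c), inpos(e,d), inpos(e,e)}  (14 atoms)
F2 = F1 ∪ {at(c,c), at(c,e), at(d,d), at(d,e), at(e,c), at(e,d), at(e,e), linked(c), linked(d), linked(e)}  (24 atoms)
goal ⊆ F2  ⇒  h_max = 2

2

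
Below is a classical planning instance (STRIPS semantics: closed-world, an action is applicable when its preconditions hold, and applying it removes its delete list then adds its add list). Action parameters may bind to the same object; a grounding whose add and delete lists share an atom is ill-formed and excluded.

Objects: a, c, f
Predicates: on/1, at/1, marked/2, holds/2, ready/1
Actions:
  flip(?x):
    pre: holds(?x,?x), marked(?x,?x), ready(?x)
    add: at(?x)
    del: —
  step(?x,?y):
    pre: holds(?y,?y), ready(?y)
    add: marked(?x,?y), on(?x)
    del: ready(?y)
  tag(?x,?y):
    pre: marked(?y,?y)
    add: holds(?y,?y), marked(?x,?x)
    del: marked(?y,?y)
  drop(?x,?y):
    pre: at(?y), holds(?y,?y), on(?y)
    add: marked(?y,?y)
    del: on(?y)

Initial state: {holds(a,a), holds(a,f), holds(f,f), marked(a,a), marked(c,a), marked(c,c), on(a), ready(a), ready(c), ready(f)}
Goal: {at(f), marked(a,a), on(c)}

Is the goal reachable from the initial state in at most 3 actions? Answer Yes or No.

1. step(c,a)  →  {holds(a,a), holds(a,f), holds(f,f), marked(a,a), marked(c,a), marked(c,c), on(a), on(c), ready(c), ready(f)}
2. tag(f,c)  →  {holds(a,a), holds(a,f), holds(c,c), holds(f,f), marked(a,a), marked(c,a), marked(f,f), on(a), on(c), ready(c), ready(f)}
3. flip(f)  →  {at(f), holds(a,a), holds(a,f), holds(c,c), holds(f,f), marked(a,a), marked(c,a), marked(f,f), on(a), on(c), ready(c), ready(f)}
optimal plan length = 3; 3 ≤ 3

Yes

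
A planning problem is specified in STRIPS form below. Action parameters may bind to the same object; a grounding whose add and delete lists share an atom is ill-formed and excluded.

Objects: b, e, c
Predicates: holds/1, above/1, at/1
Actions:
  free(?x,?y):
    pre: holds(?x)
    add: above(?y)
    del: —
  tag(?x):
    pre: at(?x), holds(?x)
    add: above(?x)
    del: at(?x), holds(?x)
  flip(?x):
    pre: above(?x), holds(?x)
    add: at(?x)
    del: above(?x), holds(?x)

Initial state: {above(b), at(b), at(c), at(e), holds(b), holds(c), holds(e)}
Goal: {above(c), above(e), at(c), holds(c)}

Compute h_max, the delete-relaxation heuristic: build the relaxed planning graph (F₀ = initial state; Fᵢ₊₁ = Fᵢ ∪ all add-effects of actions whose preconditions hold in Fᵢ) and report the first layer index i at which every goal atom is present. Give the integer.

F0 = init (7 atoms)
F1 = F0 ∪ {above(c), above(e)}  (9 atoms)
goal ⊆ F1  ⇒  h_max = 1

1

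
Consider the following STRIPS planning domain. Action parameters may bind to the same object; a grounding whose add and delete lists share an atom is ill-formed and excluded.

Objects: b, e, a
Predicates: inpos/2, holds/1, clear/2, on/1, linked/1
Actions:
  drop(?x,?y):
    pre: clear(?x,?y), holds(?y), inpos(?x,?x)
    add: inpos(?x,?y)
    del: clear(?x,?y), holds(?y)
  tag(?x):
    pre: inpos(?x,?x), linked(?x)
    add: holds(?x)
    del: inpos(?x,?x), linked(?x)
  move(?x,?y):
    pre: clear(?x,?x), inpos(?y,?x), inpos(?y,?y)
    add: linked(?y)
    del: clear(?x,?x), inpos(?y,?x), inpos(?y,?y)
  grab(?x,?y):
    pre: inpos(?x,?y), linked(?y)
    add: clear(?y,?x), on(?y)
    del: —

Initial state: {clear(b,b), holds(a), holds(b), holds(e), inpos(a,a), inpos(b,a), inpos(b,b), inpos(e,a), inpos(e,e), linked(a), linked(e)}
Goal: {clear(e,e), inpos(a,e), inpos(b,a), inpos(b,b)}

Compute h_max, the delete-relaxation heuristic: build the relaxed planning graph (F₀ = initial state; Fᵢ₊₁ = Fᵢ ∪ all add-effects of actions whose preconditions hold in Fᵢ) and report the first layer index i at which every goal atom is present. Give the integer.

2

F0 = init (11 atoms)
F1 = F0 ∪ {clear(a,a), clear(a,b), clear(a,e), clear(e,e), linked(b), on(a), on(e)}  (18 atoms)
F2 = F1 ∪ {inpos(a,b), inpos(a,e), on(b)}  (21 atoms)
goal ⊆ F2  ⇒  h_max = 2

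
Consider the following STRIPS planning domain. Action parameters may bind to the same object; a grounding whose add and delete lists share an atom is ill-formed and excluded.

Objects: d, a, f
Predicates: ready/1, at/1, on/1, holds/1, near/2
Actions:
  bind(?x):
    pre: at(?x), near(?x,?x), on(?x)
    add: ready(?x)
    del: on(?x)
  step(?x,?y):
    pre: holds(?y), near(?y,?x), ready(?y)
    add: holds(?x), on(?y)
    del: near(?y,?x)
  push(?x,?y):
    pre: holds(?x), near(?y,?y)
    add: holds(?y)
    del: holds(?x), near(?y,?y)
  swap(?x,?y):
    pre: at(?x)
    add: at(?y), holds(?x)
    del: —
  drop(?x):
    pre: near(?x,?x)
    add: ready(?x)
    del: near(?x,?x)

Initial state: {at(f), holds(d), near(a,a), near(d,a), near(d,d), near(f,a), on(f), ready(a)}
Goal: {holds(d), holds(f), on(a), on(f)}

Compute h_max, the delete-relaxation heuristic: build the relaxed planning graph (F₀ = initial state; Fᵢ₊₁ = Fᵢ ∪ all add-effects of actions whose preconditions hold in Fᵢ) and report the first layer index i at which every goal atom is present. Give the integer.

F0 = init (8 atoms)
F1 = F0 ∪ {at(a), at(d), holds(a), holds(f), ready(d)}  (13 atoms)
F2 = F1 ∪ {on(a), on(d)}  (15 atoms)
goal ⊆ F2  ⇒  h_max = 2

2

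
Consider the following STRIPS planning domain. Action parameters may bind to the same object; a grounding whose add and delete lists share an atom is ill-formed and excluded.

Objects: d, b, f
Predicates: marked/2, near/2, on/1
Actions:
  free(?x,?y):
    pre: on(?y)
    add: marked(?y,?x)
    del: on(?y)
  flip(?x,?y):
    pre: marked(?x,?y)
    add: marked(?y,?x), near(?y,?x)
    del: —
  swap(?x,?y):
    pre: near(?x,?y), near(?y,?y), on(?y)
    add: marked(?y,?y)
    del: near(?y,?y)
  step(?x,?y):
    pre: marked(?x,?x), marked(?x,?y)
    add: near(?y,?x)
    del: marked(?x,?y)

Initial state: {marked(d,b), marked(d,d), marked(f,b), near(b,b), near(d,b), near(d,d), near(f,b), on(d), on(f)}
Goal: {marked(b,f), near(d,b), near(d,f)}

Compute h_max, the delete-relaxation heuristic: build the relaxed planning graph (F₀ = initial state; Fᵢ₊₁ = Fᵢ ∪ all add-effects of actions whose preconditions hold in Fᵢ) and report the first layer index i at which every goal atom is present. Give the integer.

F0 = init (9 atoms)
F1 = F0 ∪ {marked(b,d), marked(b,f), marked(d,f), marked(f,d), marked(f,f), near(b,d), near(b,f)}  (16 atoms)
F2 = F1 ∪ {near(d,f), near(f,d), near(f,f)}  (19 atoms)
goal ⊆ F2  ⇒  h_max = 2

2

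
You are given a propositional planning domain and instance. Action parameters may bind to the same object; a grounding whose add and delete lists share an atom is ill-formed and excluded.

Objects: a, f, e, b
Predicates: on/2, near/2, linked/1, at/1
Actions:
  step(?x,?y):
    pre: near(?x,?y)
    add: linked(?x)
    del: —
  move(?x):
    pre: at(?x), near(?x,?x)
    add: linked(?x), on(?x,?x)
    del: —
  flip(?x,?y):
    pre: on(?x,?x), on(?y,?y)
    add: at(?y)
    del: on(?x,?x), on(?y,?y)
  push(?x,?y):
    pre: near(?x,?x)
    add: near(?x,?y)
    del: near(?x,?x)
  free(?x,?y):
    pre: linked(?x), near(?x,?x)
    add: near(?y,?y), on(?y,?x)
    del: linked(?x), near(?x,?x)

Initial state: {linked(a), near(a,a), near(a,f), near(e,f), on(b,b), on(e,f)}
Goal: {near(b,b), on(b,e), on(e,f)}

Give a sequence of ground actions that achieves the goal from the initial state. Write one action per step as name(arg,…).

step(e,f); free(a,e); free(e,b)

1. step(e,f)  →  {linked(a), linked(e), near(a,a), near(a,f), near(e,f), on(b,b), on(e,f)}
2. free(a,e)  →  {linked(e), near(a,f), near(e,e), near(e,f), on(b,b), on(e,a), on(e,f)}
3. free(e,b)  →  {near(a,f), near(b,b), near(e,f), on(b,b), on(b,e), on(e,a), on(e,f)}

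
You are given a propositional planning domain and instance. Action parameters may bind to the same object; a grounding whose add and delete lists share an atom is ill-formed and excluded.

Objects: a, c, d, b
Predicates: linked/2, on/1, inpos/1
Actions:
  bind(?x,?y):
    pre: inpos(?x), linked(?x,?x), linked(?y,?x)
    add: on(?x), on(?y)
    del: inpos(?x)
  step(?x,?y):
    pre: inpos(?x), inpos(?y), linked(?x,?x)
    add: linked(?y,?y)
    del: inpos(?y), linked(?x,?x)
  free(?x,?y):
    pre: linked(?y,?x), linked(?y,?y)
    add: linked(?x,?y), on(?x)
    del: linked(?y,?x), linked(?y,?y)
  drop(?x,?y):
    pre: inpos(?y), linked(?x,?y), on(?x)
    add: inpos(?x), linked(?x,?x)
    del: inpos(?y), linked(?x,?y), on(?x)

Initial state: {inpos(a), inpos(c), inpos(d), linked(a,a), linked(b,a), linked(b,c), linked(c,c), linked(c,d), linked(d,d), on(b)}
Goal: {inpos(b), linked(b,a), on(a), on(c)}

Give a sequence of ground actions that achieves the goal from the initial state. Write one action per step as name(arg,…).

1. bind(a,a)  →  {inpos(c), inpos(d), linked(a,a), linked(b,a), linked(b,c), linked(c,c), linked(c,d), linked(d,d), on(a), on(b)}
2. bind(d,c)  →  {inpos(c), linked(a,a), linked(b,a), linked(b,c), linked(c,c), linked(c,d), linked(d,d), on(a), on(b), on(c), on(d)}
3. drop(b,c)  →  {inpos(b), linked(a,a), linked(b,a), linked(b,b), linked(c,c), linked(c,d), linked(d,d), on(a), on(c), on(d)}

bind(a,a); bind(d,c); drop(b,c)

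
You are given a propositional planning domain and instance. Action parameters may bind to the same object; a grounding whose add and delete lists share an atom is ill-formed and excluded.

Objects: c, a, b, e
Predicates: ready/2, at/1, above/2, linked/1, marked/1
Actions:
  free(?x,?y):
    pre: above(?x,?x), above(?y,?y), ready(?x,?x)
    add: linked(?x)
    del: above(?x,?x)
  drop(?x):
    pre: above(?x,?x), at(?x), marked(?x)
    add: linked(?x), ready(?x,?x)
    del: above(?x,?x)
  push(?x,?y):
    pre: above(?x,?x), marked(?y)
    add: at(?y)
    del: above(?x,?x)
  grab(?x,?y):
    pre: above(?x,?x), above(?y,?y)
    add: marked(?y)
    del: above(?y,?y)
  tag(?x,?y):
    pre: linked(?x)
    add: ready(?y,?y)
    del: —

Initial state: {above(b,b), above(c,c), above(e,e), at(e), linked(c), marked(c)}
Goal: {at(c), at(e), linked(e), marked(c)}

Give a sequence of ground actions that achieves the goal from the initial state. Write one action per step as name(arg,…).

push(c,c); tag(c,e); free(e,b)

1. push(c,c)  →  {above(b,b), above(e,e), at(c), at(e), linked(c), marked(c)}
2. tag(c,e)  →  {above(b,b), above(e,e), at(c), at(e), linked(c), marked(c), ready(e,e)}
3. free(e,b)  →  {above(b,b), at(c), at(e), linked(c), linked(e), marked(c), ready(e,e)}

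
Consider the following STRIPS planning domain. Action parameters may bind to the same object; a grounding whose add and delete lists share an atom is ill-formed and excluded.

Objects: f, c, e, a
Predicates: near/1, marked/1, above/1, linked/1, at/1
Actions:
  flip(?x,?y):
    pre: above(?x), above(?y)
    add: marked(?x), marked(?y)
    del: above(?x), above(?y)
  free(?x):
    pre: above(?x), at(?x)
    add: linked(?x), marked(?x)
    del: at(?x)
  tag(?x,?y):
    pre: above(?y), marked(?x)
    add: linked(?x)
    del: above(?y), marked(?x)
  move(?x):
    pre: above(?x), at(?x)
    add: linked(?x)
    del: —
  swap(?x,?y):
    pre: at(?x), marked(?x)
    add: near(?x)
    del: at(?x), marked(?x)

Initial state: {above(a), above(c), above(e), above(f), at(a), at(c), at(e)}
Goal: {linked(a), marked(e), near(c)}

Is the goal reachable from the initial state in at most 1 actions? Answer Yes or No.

No

1. flip(c,e)  →  {above(a), above(f), at(a), at(c), at(e), marked(c), marked(e)}
2. free(a)  →  {above(a), above(f), at(c), at(e), linked(a), marked(a), marked(c), marked(e)}
3. swap(c,f)  →  {above(a), above(f), at(e), linked(a), marked(a), marked(e), near(c)}
optimal plan length = 3; 3 > 1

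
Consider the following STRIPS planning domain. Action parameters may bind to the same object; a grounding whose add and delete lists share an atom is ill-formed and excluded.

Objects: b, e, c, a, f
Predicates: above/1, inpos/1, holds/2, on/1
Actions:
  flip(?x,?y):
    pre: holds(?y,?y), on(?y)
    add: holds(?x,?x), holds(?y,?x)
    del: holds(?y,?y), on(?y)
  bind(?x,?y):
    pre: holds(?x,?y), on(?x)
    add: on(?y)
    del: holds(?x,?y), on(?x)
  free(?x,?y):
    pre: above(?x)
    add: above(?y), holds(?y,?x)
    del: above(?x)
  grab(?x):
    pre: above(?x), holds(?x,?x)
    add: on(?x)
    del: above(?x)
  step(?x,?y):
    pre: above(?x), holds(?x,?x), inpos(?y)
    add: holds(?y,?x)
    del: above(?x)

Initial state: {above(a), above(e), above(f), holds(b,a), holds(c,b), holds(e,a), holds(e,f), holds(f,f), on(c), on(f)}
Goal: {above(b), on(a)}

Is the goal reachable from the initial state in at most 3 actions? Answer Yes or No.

Yes

1. flip(a,f)  →  {above(a), above(e), above(f), holds(a,a), holds(b,a), holds(c,b), holds(e,a), holds(e,f), holds(f,a), on(c)}
2. free(e,b)  →  {above(a), above(b), above(f), holds(a,a), holds(b,a), holds(b,e), holds(c,b), holds(e,a), holds(e,f), holds(f,a), on(c)}
3. grab(a)  →  {above(b), above(f), holds(a,a), holds(b,a), holds(b,e), holds(c,b), holds(e,a), holds(e,f), holds(f,a), on(a), on(c)}
optimal plan length = 3; 3 ≤ 3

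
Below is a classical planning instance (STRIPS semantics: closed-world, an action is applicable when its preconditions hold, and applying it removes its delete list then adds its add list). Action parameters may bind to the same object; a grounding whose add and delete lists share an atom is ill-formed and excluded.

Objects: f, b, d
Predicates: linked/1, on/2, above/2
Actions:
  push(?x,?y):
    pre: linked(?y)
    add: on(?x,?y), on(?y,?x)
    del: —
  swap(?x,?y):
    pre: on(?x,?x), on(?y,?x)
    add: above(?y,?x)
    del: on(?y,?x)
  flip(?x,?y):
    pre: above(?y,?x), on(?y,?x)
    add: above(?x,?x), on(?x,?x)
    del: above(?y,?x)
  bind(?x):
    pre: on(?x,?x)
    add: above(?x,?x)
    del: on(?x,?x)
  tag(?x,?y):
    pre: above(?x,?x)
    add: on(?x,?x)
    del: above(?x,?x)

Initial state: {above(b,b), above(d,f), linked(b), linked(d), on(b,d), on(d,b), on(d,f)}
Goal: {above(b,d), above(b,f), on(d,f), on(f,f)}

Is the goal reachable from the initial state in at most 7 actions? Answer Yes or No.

Yes

1. push(f,b)  →  {above(b,b), above(d,f), linked(b), linked(d), on(b,d), on(b,f), on(d,b), on(d,f), on(f,b)}
2. push(d,d)  →  {above(b,b), above(d,f), linked(b), linked(d), on(b,d), on(b,f), on(d,b), on(d,d), on(d,f), on(f,b)}
3. swap(d,b)  →  {above(b,b), above(b,d), above(d,f), linked(b), linked(d), on(b,f), on(d,b), on(d,d), on(d,f), on(f,b)}
4. flip(f,d)  →  {above(b,b), above(b,d), above(f,f), linked(b), linked(d), on(b,f), on(d,b), on(d,d), on(d,f), on(f,b), on(f,f)}
5. swap(f,b)  →  {above(b,b), above(b,d), above(b,f), above(f,f), linked(b), linked(d), on(d,b), on(d,d), on(d,f), on(f,b), on(f,f)}
optimal plan length = 5; 5 ≤ 7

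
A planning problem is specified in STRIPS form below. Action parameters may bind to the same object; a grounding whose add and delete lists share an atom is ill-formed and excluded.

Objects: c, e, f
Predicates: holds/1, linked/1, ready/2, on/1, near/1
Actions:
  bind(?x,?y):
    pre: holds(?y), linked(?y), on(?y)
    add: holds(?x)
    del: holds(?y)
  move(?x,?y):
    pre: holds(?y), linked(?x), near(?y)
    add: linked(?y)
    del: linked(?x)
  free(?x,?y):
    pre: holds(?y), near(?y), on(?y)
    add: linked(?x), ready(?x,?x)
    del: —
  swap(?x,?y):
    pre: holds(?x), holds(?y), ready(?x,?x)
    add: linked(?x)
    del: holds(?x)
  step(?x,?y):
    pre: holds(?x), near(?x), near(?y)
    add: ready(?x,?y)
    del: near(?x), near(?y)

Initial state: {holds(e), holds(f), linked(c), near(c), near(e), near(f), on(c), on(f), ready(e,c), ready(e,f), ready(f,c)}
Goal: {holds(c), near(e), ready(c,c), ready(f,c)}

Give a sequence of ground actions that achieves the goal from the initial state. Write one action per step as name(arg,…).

1. move(c,f)  →  {holds(e), holds(f), linked(f), near(c), near(e), near(f), on(c), on(f), ready(e,c), ready(e,f), ready(f,c)}
2. bind(c,f)  →  {holds(c), holds(e), linked(f), near(c), near(e), near(f), on(c), on(f), ready(e,c), ready(e,f), ready(f,c)}
3. free(c,c)  →  {holds(c), holds(e), linked(c), linked(f), near(c), near(e), near(f), on(c), on(f), ready(c,c), ready(e,c), ready(e,f), ready(f,c)}

move(c,f); bind(c,f); free(c,c)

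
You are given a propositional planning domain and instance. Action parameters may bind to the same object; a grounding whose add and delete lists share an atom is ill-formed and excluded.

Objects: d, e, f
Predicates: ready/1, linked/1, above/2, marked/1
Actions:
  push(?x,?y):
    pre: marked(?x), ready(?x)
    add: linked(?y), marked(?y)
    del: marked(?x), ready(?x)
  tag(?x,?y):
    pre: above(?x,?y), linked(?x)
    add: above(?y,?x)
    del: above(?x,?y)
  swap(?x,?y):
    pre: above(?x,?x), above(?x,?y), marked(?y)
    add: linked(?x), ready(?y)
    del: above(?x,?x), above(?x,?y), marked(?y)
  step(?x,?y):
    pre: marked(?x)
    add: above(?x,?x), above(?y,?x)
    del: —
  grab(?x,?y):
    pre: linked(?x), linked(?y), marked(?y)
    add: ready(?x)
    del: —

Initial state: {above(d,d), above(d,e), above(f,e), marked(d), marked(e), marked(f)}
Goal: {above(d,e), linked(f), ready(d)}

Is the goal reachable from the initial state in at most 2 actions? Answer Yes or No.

No

1. swap(d,d)  →  {above(d,e), above(f,e), linked(d), marked(e), marked(f), ready(d)}
2. step(f,d)  →  {above(d,e), above(d,f), above(f,e), above(f,f), linked(d), marked(e), marked(f), ready(d)}
3. swap(f,e)  →  {above(d,e), above(d,f), linked(d), linked(f), marked(f), ready(d), ready(e)}
optimal plan length = 3; 3 > 2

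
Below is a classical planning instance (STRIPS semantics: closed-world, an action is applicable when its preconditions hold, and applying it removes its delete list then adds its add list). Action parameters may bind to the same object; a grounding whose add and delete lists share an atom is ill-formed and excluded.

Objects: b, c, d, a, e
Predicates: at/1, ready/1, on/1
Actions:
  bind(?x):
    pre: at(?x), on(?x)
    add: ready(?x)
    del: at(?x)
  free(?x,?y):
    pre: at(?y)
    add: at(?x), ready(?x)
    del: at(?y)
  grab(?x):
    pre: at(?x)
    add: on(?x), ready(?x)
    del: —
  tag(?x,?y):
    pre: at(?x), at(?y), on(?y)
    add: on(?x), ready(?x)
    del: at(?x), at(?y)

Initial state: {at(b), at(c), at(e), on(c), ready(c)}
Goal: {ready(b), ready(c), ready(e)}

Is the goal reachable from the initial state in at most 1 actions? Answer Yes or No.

1. free(b,c)  →  {at(b), at(e), on(c), ready(b), ready(c)}
2. free(e,b)  →  {at(e), on(c), ready(b), ready(c), ready(e)}
optimal plan length = 2; 2 > 1

No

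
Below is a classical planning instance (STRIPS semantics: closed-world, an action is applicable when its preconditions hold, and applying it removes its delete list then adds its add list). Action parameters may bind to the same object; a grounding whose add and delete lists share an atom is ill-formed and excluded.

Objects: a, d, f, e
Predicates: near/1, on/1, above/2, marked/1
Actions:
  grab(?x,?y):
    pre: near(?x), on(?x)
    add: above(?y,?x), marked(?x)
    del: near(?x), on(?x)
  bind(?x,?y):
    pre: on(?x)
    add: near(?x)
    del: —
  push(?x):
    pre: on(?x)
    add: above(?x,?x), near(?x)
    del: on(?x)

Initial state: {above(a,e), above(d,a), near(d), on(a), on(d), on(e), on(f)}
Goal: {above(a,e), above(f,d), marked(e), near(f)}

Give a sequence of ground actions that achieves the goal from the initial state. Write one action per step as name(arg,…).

1. grab(d,f)  →  {above(a,e), above(d,a), above(f,d), marked(d), on(a), on(e), on(f)}
2. bind(f,a)  →  {above(a,e), above(d,a), above(f,d), marked(d), near(f), on(a), on(e), on(f)}
3. bind(e,a)  →  {above(a,e), above(d,a), above(f,d), marked(d), near(e), near(f), on(a), on(e), on(f)}
4. grab(e,a)  →  {above(a,e), above(d,a), above(f,d), marked(d), marked(e), near(f), on(a), on(f)}

grab(d,f); bind(f,a); bind(e,a); grab(e,a)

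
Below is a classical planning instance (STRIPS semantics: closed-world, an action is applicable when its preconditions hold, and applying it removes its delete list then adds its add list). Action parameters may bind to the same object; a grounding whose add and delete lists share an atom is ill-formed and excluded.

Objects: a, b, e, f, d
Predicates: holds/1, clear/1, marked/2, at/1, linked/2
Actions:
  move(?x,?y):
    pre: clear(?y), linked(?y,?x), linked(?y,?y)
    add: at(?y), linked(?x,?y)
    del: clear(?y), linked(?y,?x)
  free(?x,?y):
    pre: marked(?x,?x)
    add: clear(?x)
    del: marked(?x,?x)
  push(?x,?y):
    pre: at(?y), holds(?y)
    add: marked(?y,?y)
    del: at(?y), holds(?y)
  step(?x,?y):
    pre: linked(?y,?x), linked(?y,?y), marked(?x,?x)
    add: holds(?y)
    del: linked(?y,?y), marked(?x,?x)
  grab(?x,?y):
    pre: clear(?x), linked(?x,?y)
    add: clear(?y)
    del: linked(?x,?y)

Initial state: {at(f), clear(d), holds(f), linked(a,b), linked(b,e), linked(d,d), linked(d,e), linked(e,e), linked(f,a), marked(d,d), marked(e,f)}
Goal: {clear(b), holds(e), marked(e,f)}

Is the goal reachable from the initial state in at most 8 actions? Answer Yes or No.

Yes

1. move(e,d)  →  {at(d), at(f), holds(f), linked(a,b), linked(b,e), linked(d,d), linked(e,d), linked(e,e), linked(f,a), marked(d,d), marked(e,f)}
2. push(a,f)  →  {at(d), linked(a,b), linked(b,e), linked(d,d), linked(e,d), linked(e,e), linked(f,a), marked(d,d), marked(e,f), marked(f,f)}
3. free(f,a)  →  {at(d), clear(f), linked(a,b), linked(b,e), linked(d,d), linked(e,d), linked(e,e), linked(f,a), marked(d,d), marked(e,f)}
4. step(d,e)  →  {at(d), clear(f), holds(e), linked(a,b), linked(b,e), linked(d,d), linked(e,d), linked(f,a), marked(e,f)}
5. grab(f,a)  →  {at(d), clear(a), clear(f), holds(e), linked(a,b), linked(b,e), linked(d,d), linked(e,d), marked(e,f)}
6. grab(a,b)  →  {at(d), clear(a), clear(b), clear(f), holds(e), linked(b,e), linked(d,d), linked(e,d), marked(e,f)}
optimal plan length = 6; 6 ≤ 8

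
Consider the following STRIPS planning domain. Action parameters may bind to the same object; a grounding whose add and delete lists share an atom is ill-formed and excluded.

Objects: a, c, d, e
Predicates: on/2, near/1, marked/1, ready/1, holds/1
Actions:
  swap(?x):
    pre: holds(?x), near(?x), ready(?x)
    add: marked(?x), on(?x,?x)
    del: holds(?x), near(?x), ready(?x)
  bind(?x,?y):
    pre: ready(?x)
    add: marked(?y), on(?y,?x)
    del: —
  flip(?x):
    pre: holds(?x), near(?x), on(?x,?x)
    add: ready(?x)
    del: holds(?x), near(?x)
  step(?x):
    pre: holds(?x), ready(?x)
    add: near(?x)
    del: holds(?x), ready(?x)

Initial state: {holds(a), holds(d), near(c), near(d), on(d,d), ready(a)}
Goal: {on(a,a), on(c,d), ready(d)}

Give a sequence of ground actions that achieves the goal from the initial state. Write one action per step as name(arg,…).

bind(a,a); flip(d); bind(d,c)

1. bind(a,a)  →  {holds(a), holds(d), marked(a), near(c), near(d), on(a,a), on(d,d), ready(a)}
2. flip(d)  →  {holds(a), marked(a), near(c), on(a,a), on(d,d), ready(a), ready(d)}
3. bind(d,c)  →  {holds(a), marked(a), marked(c), near(c), on(a,a), on(c,d), on(d,d), ready(a), ready(d)}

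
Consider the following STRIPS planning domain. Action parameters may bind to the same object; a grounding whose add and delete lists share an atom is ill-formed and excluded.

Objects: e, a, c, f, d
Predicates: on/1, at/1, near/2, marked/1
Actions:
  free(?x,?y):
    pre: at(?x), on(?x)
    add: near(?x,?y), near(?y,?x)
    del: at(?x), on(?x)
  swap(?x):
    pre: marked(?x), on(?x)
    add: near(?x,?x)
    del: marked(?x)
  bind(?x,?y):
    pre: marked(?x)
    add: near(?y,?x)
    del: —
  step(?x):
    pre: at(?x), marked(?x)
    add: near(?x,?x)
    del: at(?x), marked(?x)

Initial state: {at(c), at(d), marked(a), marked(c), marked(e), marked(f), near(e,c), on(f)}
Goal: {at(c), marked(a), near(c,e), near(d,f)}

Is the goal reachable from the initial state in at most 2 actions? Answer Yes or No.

Yes

1. bind(e,c)  →  {at(c), at(d), marked(a), marked(c), marked(e), marked(f), near(c,e), near(e,c), on(f)}
2. bind(f,d)  →  {at(c), at(d), marked(a), marked(c), marked(e), marked(f), near(c,e), near(d,f), near(e,c), on(f)}
optimal plan length = 2; 2 ≤ 2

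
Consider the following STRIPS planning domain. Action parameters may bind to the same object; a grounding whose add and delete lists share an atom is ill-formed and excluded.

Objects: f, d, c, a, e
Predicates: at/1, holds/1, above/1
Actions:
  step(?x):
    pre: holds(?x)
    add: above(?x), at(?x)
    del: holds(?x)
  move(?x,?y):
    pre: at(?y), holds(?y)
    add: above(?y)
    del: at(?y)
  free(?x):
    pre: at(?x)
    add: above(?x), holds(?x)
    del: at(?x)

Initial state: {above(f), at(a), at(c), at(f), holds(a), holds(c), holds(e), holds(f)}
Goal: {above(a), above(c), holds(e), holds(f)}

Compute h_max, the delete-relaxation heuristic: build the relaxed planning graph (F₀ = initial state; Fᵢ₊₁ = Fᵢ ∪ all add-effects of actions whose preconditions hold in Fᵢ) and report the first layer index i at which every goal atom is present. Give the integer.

F0 = init (8 atoms)
F1 = F0 ∪ {above(a), above(c), above(e), at(e)}  (12 atoms)
goal ⊆ F1  ⇒  h_max = 1

1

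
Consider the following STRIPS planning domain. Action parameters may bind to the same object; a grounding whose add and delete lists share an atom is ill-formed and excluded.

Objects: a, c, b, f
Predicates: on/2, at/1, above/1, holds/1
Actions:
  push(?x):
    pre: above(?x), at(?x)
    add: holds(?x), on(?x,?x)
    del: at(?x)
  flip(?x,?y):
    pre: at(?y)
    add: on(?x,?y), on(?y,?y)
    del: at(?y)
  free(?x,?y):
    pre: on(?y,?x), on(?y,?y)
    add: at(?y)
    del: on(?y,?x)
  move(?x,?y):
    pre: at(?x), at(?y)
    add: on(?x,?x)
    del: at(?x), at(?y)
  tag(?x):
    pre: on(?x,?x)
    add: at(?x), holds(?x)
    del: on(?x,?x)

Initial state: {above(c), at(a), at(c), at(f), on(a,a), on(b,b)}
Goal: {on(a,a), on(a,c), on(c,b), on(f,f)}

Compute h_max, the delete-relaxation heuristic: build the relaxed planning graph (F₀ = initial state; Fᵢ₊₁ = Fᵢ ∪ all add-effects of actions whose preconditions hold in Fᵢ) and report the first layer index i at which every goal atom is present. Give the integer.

F0 = init (6 atoms)
F1 = F0 ∪ {at(b), holds(a), holds(b), holds(c), on(a,c), on(a,f), on(b,a), on(b,c), on(b,f), on(c,a), on(c,c), on(c,f), on(f,a), on(f,c), on(f,f)}  (21 atoms)
F2 = F1 ∪ {holds(f), on(a,b), on(c,b), on(f,b)}  (25 atoms)
goal ⊆ F2  ⇒  h_max = 2

2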